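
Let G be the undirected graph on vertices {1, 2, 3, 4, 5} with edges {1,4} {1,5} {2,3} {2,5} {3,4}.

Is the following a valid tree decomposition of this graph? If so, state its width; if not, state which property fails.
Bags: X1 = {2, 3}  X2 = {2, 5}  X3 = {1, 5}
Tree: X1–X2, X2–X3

A tree decomposition must satisfy three properties: every vertex lies in some bag; for every edge, both endpoints lie together in some bag; and for every vertex, the bags containing it form a connected subtree. Here vertex 4 appears in no bag, so the decomposition is invalid.

No — vertex 4 appears in no bag.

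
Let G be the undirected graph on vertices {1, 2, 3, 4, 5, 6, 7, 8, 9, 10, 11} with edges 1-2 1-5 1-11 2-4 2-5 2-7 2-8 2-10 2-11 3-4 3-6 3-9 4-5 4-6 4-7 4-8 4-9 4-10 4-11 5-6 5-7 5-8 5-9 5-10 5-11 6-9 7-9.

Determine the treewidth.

3

A width-3 tree decomposition is:
Bags: B1 = {2, 4, 5, 7}  B2 = {2, 4, 5, 11}  B3 = {2, 4, 5, 8}  B4 = {1, 2, 5, 11}  B5 = {4, 5, 7, 9}  B6 = {4, 5, 6, 9}  B7 = {2, 4, 5, 10}  B8 = {3, 4, 6, 9}
Tree: B1–B2, B2–B3, B2–B4, B1–B5, B5–B6, B3–B7, B6–B8
Every bag has size at most 4, so the width is 4 − 1 = 3 and tw(G) ≤ 3. On the other hand G contains the 4-clique {1, 2, 5, 11}. A clique must lie in a single bag of any decomposition, so no decomposition can have width below 3. Combining the bounds, tw(G) = 3.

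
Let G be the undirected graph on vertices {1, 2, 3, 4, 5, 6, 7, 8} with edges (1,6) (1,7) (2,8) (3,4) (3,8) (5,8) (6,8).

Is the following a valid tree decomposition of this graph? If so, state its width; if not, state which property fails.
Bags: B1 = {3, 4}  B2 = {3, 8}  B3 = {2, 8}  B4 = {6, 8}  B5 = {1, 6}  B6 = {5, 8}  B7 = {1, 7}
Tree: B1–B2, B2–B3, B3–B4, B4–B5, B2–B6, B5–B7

Yes; width 1.

Checking the three conditions: (i) the bags cover all of {1, 2, 3, 4, 5, 6, 7, 8}; (ii) for each edge, some bag contains both endpoints; (iii) the bags containing any fixed vertex form a subtree. All hold, so the decomposition is valid with width 2 − 1 = 1.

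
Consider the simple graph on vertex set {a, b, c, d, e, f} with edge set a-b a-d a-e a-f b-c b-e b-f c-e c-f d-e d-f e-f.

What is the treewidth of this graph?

A width-3 tree decomposition is:
Bags: B1 = {a, d, e, f}  B2 = {a, b, e, f}  B3 = {b, c, e, f}
Tree: B1–B2, B2–B3
The largest bag has 4 vertices, giving width 3; this decomposition certifies tw(G) ≤ 3. For the lower bound, the 4 vertices {b, c, e, f} are pairwise adjacent, and any tree decomposition puts a clique entirely inside one bag — forcing width ≥ 3. The upper and lower bounds meet at 3, so that is the treewidth.

3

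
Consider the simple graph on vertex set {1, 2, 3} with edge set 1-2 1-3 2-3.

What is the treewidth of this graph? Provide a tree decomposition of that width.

With just one bag of size 3, the width is 3 − 1 = 2, so tw(G) ≤ 2. Conversely, {1, 2, 3} is a clique of size 3, and the vertices of any clique must share a bag in every tree decomposition; so some bag has ≥ 3 vertices and tw(G) ≥ 2. Combining the bounds, tw(G) = 2.

Treewidth 2.
Bags: B1 = {1, 2, 3}
Tree: (single bag)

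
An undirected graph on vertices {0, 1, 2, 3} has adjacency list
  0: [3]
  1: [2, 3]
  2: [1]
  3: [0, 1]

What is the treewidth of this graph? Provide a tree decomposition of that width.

The largest bag has 2 vertices, giving width 1; this decomposition certifies tw(G) ≤ 1. Any graph with an edge has treewidth ≥ 1, and G has the edge 0–3. Combining the bounds, tw(G) = 1.

Treewidth 1.
One optimal decomposition is:
Bags: B1 = {0, 3}  B2 = {1, 3}  B3 = {1, 2}
Tree: B1–B2, B2–B3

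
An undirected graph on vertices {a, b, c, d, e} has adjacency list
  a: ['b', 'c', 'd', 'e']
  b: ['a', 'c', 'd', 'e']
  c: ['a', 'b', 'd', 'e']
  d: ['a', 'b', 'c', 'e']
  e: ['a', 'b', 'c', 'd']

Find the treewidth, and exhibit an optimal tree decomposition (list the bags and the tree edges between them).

Treewidth 4.
One optimal decomposition is:
Bags: B1 = {a, b, c, d, e}
Tree: (single bag)

A single bag containing all 5 vertices is trivially a valid decomposition of width 4. On the other hand G contains the 5-clique {a, b, c, d, e}. A clique must lie in a single bag of any decomposition, so no decomposition can have width below 4. Combining the bounds, tw(G) = 4.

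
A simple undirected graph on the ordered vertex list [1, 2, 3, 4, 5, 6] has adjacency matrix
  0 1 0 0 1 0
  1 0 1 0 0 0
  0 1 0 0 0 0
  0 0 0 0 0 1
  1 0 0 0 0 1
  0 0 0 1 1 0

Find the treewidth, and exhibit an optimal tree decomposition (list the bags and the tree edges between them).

The largest bag has 2 vertices, giving width 1; this decomposition certifies tw(G) ≤ 1. G has an edge, so its treewidth is at least 1. Combining the bounds, tw(G) = 1.

Treewidth 1.
One such decomposition:
Bags: B1 = {5, 6}  B2 = {1, 5}  B3 = {1, 2}  B4 = {4, 6}  B5 = {2, 3}
Tree: B1–B2, B2–B3, B1–B4, B3–B5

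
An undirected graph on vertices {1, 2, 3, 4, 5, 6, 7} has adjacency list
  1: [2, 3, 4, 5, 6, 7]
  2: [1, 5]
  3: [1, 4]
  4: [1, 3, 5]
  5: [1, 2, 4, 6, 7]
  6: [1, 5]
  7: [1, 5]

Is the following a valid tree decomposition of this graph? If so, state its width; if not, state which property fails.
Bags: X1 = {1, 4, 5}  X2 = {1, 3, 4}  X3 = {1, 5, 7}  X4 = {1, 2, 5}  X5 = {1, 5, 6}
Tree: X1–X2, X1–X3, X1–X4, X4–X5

Checking the three conditions: (i) the bags cover all of {1, 2, 3, 4, 5, 6, 7}; (ii) for each edge, some bag contains both endpoints; (iii) the bags containing any fixed vertex form a subtree. All hold, so the decomposition is valid with width 3 − 1 = 2.

Yes; width 2.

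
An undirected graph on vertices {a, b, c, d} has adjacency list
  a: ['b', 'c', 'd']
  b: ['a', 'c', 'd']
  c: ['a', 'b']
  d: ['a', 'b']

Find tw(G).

2

A width-2 tree decomposition is:
Bags: B1 = {a, b, d}  B2 = {a, b, c}
Tree: B1–B2
Every bag has size at most 3, so the width is 3 − 1 = 2 and tw(G) ≤ 2. For the lower bound, the 3 vertices {a, b, d} are pairwise adjacent, and any tree decomposition puts a clique entirely inside one bag — forcing width ≥ 2. The upper and lower bounds meet at 2, so that is the treewidth.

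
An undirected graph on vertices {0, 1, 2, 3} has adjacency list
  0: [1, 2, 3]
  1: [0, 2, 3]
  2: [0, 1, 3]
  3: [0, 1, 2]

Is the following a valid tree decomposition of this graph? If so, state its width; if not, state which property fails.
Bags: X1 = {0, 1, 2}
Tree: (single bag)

A tree decomposition must satisfy three properties: every vertex lies in some bag; for every edge, both endpoints lie together in some bag; and for every vertex, the bags containing it form a connected subtree. Here vertex 3 appears in no bag, so the decomposition is invalid.

No — vertex 3 appears in no bag.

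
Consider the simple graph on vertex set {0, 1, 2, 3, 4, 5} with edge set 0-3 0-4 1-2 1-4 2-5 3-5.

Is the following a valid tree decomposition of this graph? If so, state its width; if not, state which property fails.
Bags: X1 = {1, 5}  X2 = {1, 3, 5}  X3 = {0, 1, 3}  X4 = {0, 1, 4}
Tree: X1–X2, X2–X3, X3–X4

No — vertex 2 appears in no bag.

A tree decomposition must satisfy three properties: every vertex lies in some bag; for every edge, both endpoints lie together in some bag; and for every vertex, the bags containing it form a connected subtree. Here vertex 2 appears in no bag, so the decomposition is invalid.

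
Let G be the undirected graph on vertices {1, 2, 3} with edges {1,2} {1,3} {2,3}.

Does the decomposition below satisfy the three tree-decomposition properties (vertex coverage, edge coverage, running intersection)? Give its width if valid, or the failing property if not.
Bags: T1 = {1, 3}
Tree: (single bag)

A tree decomposition must satisfy three properties: every vertex lies in some bag; for every edge, both endpoints lie together in some bag; and for every vertex, the bags containing it form a connected subtree. Here vertex 2 appears in no bag, so the decomposition is invalid.

No — vertex 2 appears in no bag.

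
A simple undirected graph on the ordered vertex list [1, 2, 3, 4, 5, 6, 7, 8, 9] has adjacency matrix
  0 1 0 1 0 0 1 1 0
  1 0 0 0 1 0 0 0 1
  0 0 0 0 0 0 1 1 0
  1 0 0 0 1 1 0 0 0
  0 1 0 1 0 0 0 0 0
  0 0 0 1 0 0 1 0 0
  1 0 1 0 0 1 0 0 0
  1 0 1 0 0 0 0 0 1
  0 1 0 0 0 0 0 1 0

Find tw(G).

3

A width-3 tree decomposition is:
Bags: B1 = {3, 7, 8, 9}  B2 = {1, 7, 8, 9}  B3 = {1, 2, 7, 9}  B4 = {1, 2, 6, 7}  B5 = {1, 2, 4, 6}  B6 = {2, 4, 5, 6}
Tree: B1–B2, B2–B3, B3–B4, B4–B5, B5–B6
Every bag has size at most 4, so the width is 4 − 1 = 3 and tw(G) ≤ 3. For the lower bound: the 4 vertex sets {3,8,9}, {7}, {1}, {2,4,5,6} are disjoint, each induces a connected subgraph, and every pair is joined by at least one edge of G. Contracting each set to a single vertex therefore yields K_{4} as a minor, and since treewidth is minor-monotone, tw(G) ≥ tw(K_{4}) = 3. Hence tw(G) = 3 exactly.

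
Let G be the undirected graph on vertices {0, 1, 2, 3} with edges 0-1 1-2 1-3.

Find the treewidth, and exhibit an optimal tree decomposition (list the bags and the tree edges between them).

The largest bag has 2 vertices, giving width 1; this decomposition certifies tw(G) ≤ 1. G has an edge, so its treewidth is at least 1. Hence tw(G) = 1 exactly.

Treewidth 1.
Bags: B1 = {0, 1}  B2 = {1, 3}  B3 = {1, 2}
Tree: B1–B2, B1–B3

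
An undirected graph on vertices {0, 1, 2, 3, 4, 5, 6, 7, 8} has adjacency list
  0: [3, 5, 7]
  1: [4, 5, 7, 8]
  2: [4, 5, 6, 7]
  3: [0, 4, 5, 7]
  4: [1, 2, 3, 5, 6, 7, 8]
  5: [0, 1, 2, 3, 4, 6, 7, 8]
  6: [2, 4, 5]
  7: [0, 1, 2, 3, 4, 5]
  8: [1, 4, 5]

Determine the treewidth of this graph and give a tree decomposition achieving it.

Treewidth 3.
One optimal decomposition is:
Bags: B1 = {1, 4, 5, 8}  B2 = {1, 4, 5, 7}  B3 = {3, 4, 5, 7}  B4 = {0, 3, 5, 7}  B5 = {2, 4, 5, 7}  B6 = {2, 4, 5, 6}
Tree: B1–B2, B2–B3, B3–B4, B3–B5, B5–B6

Each bag holds 4 vertices, so the decomposition has width 3, which upper-bounds the treewidth. On the other hand G contains the 4-clique {0, 3, 5, 7}. A clique must lie in a single bag of any decomposition, so no decomposition can have width below 3. Hence tw(G) = 3 exactly.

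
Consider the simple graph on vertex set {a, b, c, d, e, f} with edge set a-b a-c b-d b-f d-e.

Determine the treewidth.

A width-1 tree decomposition is:
Bags: B1 = {a, c}  B2 = {a, b}  B3 = {b, f}  B4 = {b, d}  B5 = {d, e}
Tree: B1–B2, B2–B3, B3–B4, B4–B5
Every bag has size at most 2, so the width is 2 − 1 = 1 and tw(G) ≤ 1. G has an edge, so its treewidth is at least 1. The upper and lower bounds meet at 1, so that is the treewidth.

1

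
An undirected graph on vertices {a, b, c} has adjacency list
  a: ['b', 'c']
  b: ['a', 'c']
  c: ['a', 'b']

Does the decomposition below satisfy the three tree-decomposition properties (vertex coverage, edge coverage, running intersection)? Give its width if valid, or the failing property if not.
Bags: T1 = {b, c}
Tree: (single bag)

No — vertex a appears in no bag.

A tree decomposition must satisfy three properties: every vertex lies in some bag; for every edge, both endpoints lie together in some bag; and for every vertex, the bags containing it form a connected subtree. Here vertex a appears in no bag, so the decomposition is invalid.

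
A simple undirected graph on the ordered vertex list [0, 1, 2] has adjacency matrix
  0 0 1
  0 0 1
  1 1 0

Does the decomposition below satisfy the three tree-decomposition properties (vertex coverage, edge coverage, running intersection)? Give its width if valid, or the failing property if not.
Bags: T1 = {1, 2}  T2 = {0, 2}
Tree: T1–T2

Yes; width 1.

Vertex coverage: the bags together contain {0, 1, 2}, the full vertex set. Edge coverage: each edge of G has both endpoints in at least one bag. Running intersection: for every vertex, the bags containing it form a connected subtree. All three properties hold, so this is a valid tree decomposition of width max|bag| − 1 = 1, and hence tw(G) ≤ 1.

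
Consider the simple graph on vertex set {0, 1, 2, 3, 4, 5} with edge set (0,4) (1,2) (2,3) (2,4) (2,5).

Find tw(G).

1

A width-1 tree decomposition is:
Bags: B1 = {2, 4}  B2 = {2, 5}  B3 = {2, 3}  B4 = {1, 2}  B5 = {0, 4}
Tree: B1–B2, B2–B3, B3–B4, B1–B5
Each bag holds 2 vertices, so the decomposition has width 1, which upper-bounds the treewidth. Since G has at least one edge (e.g. 4–2), it is not an edgeless graph, so tw(G) ≥ 1. Therefore the treewidth is 1.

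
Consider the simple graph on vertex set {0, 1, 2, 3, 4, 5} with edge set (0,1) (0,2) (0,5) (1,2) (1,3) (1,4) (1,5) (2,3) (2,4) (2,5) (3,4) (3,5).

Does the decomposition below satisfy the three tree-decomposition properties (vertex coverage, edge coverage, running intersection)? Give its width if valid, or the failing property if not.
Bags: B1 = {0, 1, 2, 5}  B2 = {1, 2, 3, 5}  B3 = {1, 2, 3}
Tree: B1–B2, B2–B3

No — vertex 4 appears in no bag.

A tree decomposition must satisfy three properties: every vertex lies in some bag; for every edge, both endpoints lie together in some bag; and for every vertex, the bags containing it form a connected subtree. Here vertex 4 appears in no bag, so the decomposition is invalid.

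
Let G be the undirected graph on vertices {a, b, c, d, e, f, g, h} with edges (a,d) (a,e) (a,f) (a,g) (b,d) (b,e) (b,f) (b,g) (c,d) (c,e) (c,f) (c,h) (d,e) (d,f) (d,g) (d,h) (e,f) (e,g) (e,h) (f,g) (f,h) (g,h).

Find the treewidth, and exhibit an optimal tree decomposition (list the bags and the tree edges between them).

Each bag holds 5 vertices, so the decomposition has width 4, which upper-bounds the treewidth. On the other hand G contains the 5-clique {d, e, f, g, h}. A clique must lie in a single bag of any decomposition, so no decomposition can have width below 4. Combining the bounds, tw(G) = 4.

Treewidth 4.
Bags: B1 = {a, d, e, f, g}  B2 = {d, e, f, g, h}  B3 = {c, d, e, f, h}  B4 = {b, d, e, f, g}
Tree: B1–B2, B2–B3, B1–B4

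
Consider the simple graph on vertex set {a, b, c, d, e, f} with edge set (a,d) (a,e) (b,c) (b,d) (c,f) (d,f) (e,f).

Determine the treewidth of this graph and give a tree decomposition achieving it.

Every bag has size at most 3, so the width is 3 − 1 = 2 and tw(G) ≤ 2. The edges e–a–d–f–e form a cycle, so G is not a tree and its treewidth is at least 2. Hence tw(G) = 2 exactly.

Treewidth 2.
One such decomposition:
Bags: B1 = {a, e, f}  B2 = {a, d, f}  B3 = {c, d, f}  B4 = {b, c, d}
Tree: B1–B2, B2–B3, B3–B4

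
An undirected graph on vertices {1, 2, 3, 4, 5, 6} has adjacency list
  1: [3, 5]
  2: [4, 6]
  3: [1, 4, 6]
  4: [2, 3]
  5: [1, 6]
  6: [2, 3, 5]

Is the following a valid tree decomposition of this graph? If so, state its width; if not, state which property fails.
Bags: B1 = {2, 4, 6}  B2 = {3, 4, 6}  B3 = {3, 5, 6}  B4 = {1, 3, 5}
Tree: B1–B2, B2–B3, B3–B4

Yes; width 2.

Vertex coverage: the bags together contain {1, 2, 3, 4, 5, 6}, the full vertex set. Edge coverage: each edge of G has both endpoints in at least one bag. Running intersection: for every vertex, the bags containing it form a connected subtree. All three properties hold, so this is a valid tree decomposition of width max|bag| − 1 = 2, and hence tw(G) ≤ 2.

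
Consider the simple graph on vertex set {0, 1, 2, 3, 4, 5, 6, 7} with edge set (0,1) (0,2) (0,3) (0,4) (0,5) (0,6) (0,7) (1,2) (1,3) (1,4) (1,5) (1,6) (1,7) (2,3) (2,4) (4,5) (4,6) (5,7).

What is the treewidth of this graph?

A width-3 tree decomposition is:
Bags: B1 = {0, 1, 2, 4}  B2 = {0, 1, 4, 6}  B3 = {0, 1, 4, 5}  B4 = {0, 1, 2, 3}  B5 = {0, 1, 5, 7}
Tree: B1–B2, B2–B3, B1–B4, B3–B5
Each bag holds 4 vertices, so the decomposition has width 3, which upper-bounds the treewidth. For the lower bound, the 4 vertices {0, 1, 2, 3} are pairwise adjacent, and any tree decomposition puts a clique entirely inside one bag — forcing width ≥ 3. Hence tw(G) = 3 exactly.

3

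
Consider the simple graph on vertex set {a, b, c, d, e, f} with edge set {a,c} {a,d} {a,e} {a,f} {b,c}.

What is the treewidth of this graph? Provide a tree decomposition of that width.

Every bag has size at most 2, so the width is 2 − 1 = 1 and tw(G) ≤ 1. G has an edge, so its treewidth is at least 1. Hence tw(G) = 1 exactly.

Treewidth 1.
Bags: B1 = {a, e}  B2 = {a, f}  B3 = {a, d}  B4 = {a, c}  B5 = {b, c}
Tree: B1–B2, B2–B3, B3–B4, B4–B5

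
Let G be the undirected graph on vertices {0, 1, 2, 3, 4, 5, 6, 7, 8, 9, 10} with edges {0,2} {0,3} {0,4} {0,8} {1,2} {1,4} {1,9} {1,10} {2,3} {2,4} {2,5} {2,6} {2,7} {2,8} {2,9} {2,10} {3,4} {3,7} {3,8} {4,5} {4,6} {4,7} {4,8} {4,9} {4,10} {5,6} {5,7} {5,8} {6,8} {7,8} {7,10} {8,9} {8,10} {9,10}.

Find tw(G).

A width-4 tree decomposition is:
Bags: B1 = {2, 4, 8, 9, 10}  B2 = {1, 2, 4, 9, 10}  B3 = {2, 4, 7, 8, 10}  B4 = {2, 3, 4, 7, 8}  B5 = {2, 4, 5, 7, 8}  B6 = {0, 2, 3, 4, 8}  B7 = {2, 4, 5, 6, 8}
Tree: B1–B2, B1–B3, B3–B4, B4–B5, B4–B6, B5–B7
Every bag has size at most 5, so the width is 5 − 1 = 4 and tw(G) ≤ 4. For the lower bound, the 5 vertices {0, 2, 3, 4, 8} are pairwise adjacent, and any tree decomposition puts a clique entirely inside one bag — forcing width ≥ 4. Hence tw(G) = 4 exactly.

4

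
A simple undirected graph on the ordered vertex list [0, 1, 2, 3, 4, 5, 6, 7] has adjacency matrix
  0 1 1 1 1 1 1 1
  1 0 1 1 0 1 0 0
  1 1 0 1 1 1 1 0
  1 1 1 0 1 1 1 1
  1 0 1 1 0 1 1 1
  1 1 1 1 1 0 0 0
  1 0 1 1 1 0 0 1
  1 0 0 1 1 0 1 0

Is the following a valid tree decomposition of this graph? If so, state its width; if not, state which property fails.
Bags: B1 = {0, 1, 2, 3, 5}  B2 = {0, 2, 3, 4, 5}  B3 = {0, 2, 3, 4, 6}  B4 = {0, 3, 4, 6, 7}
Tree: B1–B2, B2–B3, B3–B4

Yes; width 4.

Vertex coverage: the bags together contain {0, 1, 2, 3, 4, 5, 6, 7}, the full vertex set. Edge coverage: each edge of G has both endpoints in at least one bag. Running intersection: for every vertex, the bags containing it form a connected subtree. All three properties hold, so this is a valid tree decomposition of width max|bag| − 1 = 4, and hence tw(G) ≤ 4.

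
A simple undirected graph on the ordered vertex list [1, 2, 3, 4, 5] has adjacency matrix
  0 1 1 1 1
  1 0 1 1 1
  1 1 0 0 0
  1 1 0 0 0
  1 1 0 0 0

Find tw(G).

A width-2 tree decomposition is:
Bags: B1 = {1, 2, 5}  B2 = {1, 2, 4}  B3 = {1, 2, 3}
Tree: B1–B2, B1–B3
Each bag holds 3 vertices, so the decomposition has width 2, which upper-bounds the treewidth. On the other hand G contains the 3-clique {1, 2, 3}. A clique must lie in a single bag of any decomposition, so no decomposition can have width below 2. Combining the bounds, tw(G) = 2.

2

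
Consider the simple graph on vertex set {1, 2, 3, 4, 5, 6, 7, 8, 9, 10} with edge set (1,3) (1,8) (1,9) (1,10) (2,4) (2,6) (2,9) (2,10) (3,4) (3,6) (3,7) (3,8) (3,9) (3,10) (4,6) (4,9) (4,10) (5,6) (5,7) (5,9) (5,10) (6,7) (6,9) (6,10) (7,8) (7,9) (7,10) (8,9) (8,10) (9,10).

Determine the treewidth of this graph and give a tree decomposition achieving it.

Every bag has size at most 5, so the width is 5 − 1 = 4 and tw(G) ≤ 4. Conversely, {2, 4, 6, 9, 10} is a clique of size 5, and the vertices of any clique must share a bag in every tree decomposition; so some bag has ≥ 5 vertices and tw(G) ≥ 4. Combining the bounds, tw(G) = 4.

Treewidth 4.
One such decomposition:
Bags: B1 = {3, 6, 7, 9, 10}  B2 = {3, 4, 6, 9, 10}  B3 = {3, 7, 8, 9, 10}  B4 = {2, 4, 6, 9, 10}  B5 = {1, 3, 8, 9, 10}  B6 = {5, 6, 7, 9, 10}
Tree: B1–B2, B1–B3, B2–B4, B3–B5, B1–B6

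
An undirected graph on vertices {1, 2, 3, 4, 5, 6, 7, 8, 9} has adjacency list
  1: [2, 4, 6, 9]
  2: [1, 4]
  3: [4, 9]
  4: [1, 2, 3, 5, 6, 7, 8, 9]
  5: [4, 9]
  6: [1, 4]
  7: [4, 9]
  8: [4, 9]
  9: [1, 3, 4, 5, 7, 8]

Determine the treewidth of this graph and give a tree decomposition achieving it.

Treewidth 2.
One such decomposition:
Bags: B1 = {4, 7, 9}  B2 = {1, 4, 9}  B3 = {3, 4, 9}  B4 = {1, 4, 6}  B5 = {4, 5, 9}  B6 = {1, 2, 4}  B7 = {4, 8, 9}
Tree: B1–B2, B1–B3, B2–B4, B2–B5, B4–B6, B3–B7

Each bag holds 3 vertices, so the decomposition has width 2, which upper-bounds the treewidth. Conversely, {1, 4, 9} is a clique of size 3, and the vertices of any clique must share a bag in every tree decomposition; so some bag has ≥ 3 vertices and tw(G) ≥ 2. Combining the bounds, tw(G) = 2.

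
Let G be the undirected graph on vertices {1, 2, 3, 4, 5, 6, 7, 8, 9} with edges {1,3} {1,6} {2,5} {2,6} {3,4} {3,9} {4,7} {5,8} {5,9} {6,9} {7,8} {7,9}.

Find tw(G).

3

A width-3 tree decomposition is:
Bags: B1 = {1, 3, 4, 6}  B2 = {3, 4, 6, 9}  B3 = {4, 6, 7, 9}  B4 = {2, 6, 7, 9}  B5 = {2, 5, 7, 9}  B6 = {2, 5, 7, 8}
Tree: B1–B2, B2–B3, B3–B4, B4–B5, B5–B6
Each bag holds 4 vertices, so the decomposition has width 3, which upper-bounds the treewidth. For the lower bound: the 4 vertex sets {1,3,4}, {6}, {9}, {2,5,7,8} are disjoint, each induces a connected subgraph, and every pair is joined by at least one edge of G. Contracting each set to a single vertex therefore yields K_{4} as a minor, and since treewidth is minor-monotone, tw(G) ≥ tw(K_{4}) = 3. Hence tw(G) = 3 exactly.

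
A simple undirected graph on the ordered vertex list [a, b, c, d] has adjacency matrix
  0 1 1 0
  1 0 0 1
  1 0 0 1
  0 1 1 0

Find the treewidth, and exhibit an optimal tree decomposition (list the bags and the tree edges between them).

Every bag has size at most 3, so the width is 3 − 1 = 2 and tw(G) ≤ 2. For the lower bound, G contains the cycle d–c–a–b–d, so G is not a forest; only forests have treewidth ≤ 1, hence tw(G) ≥ 2. Therefore the treewidth is 2.

Treewidth 2.
One optimal decomposition is:
Bags: B1 = {a, c, d}  B2 = {a, b, d}
Tree: B1–B2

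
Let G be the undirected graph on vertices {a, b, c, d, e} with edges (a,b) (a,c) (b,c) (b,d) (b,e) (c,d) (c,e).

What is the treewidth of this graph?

2

A width-2 tree decomposition is:
Bags: B1 = {b, c, e}  B2 = {b, c, d}  B3 = {a, b, c}
Tree: B1–B2, B1–B3
Each bag holds 3 vertices, so the decomposition has width 2, which upper-bounds the treewidth. On the other hand G contains the 3-clique {b, c, d}. A clique must lie in a single bag of any decomposition, so no decomposition can have width below 2. Combining the bounds, tw(G) = 2.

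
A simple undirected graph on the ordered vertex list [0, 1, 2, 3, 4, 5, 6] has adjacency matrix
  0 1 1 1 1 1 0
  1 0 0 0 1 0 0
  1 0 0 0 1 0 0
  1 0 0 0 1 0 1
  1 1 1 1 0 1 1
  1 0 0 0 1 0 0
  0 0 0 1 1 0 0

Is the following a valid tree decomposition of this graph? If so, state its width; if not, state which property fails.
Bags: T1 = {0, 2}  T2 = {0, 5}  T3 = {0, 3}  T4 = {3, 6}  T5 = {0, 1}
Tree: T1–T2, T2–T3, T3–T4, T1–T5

No — vertex 4 appears in no bag.

A tree decomposition must satisfy three properties: every vertex lies in some bag; for every edge, both endpoints lie together in some bag; and for every vertex, the bags containing it form a connected subtree. Here vertex 4 appears in no bag, so the decomposition is invalid.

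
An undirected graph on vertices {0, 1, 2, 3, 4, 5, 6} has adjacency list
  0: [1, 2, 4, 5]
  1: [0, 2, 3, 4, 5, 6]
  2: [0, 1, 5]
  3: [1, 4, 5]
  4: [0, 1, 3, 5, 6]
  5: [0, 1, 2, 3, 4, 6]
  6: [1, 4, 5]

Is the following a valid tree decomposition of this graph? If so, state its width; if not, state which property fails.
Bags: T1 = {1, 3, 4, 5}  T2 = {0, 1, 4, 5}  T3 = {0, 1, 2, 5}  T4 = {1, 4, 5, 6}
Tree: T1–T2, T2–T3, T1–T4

Yes; width 3.

Checking the three conditions: (i) the bags cover all of {0, 1, 2, 3, 4, 5, 6}; (ii) for each edge, some bag contains both endpoints; (iii) the bags containing any fixed vertex form a subtree. All hold, so the decomposition is valid with width 4 − 1 = 3.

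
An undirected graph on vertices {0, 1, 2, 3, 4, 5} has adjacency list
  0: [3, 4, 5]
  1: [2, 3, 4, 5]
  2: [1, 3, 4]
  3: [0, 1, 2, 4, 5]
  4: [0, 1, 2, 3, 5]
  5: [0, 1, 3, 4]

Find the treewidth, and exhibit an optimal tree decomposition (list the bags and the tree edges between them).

The largest bag has 4 vertices, giving width 3; this decomposition certifies tw(G) ≤ 3. On the other hand G contains the 4-clique {0, 3, 4, 5}. A clique must lie in a single bag of any decomposition, so no decomposition can have width below 3. The upper and lower bounds meet at 3, so that is the treewidth.

Treewidth 3.
One such decomposition:
Bags: B1 = {1, 2, 3, 4}  B2 = {1, 3, 4, 5}  B3 = {0, 3, 4, 5}
Tree: B1–B2, B2–B3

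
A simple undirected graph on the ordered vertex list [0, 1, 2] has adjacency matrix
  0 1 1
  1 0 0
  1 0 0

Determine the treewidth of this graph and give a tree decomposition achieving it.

Every bag has size at most 2, so the width is 2 − 1 = 1 and tw(G) ≤ 1. Since G has at least one edge (e.g. 2–0), it is not an edgeless graph, so tw(G) ≥ 1. Combining the bounds, tw(G) = 1.

Treewidth 1.
Bags: B1 = {0, 2}  B2 = {0, 1}
Tree: B1–B2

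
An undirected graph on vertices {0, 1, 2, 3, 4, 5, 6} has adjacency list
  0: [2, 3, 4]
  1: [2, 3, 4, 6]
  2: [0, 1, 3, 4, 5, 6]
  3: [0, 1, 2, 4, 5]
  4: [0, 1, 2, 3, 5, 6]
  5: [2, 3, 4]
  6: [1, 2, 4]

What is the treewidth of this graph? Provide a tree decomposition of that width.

Each bag holds 4 vertices, so the decomposition has width 3, which upper-bounds the treewidth. On the other hand G contains the 4-clique {0, 2, 3, 4}. A clique must lie in a single bag of any decomposition, so no decomposition can have width below 3. Combining the bounds, tw(G) = 3.

Treewidth 3.
One optimal decomposition is:
Bags: B1 = {1, 2, 3, 4}  B2 = {1, 2, 4, 6}  B3 = {2, 3, 4, 5}  B4 = {0, 2, 3, 4}
Tree: B1–B2, B1–B3, B3–B4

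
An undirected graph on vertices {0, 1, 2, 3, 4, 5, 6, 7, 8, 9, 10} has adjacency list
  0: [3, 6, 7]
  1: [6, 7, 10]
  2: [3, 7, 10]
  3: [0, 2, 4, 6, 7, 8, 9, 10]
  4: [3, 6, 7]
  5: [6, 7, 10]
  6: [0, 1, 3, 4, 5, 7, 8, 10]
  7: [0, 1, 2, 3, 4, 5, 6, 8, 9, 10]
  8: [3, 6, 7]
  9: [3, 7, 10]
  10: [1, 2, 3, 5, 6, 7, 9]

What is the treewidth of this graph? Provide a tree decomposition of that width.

Treewidth 3.
One optimal decomposition is:
Bags: B1 = {3, 6, 7, 10}  B2 = {1, 6, 7, 10}  B3 = {3, 6, 7, 8}  B4 = {3, 7, 9, 10}  B5 = {5, 6, 7, 10}  B6 = {2, 3, 7, 10}  B7 = {0, 3, 6, 7}  B8 = {3, 4, 6, 7}
Tree: B1–B2, B1–B3, B1–B4, B2–B5, B1–B6, B3–B7, B1–B8

The largest bag has 4 vertices, giving width 3; this decomposition certifies tw(G) ≤ 3. For the lower bound, the 4 vertices {1, 6, 7, 10} are pairwise adjacent, and any tree decomposition puts a clique entirely inside one bag — forcing width ≥ 3. The upper and lower bounds meet at 3, so that is the treewidth.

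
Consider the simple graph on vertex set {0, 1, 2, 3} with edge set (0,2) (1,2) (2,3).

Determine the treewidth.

1

A width-1 tree decomposition is:
Bags: B1 = {1, 2}  B2 = {0, 2}  B3 = {2, 3}
Tree: B1–B2, B1–B3
Each bag holds 2 vertices, so the decomposition has width 1, which upper-bounds the treewidth. Since G has at least one edge (e.g. 1–2), it is not an edgeless graph, so tw(G) ≥ 1. Therefore the treewidth is 1.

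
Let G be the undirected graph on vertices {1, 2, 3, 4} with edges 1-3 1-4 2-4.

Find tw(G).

1

A width-1 tree decomposition is:
Bags: B1 = {1, 4}  B2 = {2, 4}  B3 = {1, 3}
Tree: B1–B2, B1–B3
The largest bag has 2 vertices, giving width 1; this decomposition certifies tw(G) ≤ 1. G has an edge, so its treewidth is at least 1. Combining the bounds, tw(G) = 1.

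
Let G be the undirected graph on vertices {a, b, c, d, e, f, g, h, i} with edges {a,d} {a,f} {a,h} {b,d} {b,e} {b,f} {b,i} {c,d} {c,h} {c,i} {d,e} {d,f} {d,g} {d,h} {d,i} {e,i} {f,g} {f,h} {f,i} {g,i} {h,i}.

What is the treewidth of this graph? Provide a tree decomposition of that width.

Treewidth 3.
Bags: B1 = {d, f, g, i}  B2 = {d, f, h, i}  B3 = {b, d, f, i}  B4 = {b, d, e, i}  B5 = {c, d, h, i}  B6 = {a, d, f, h}
Tree: B1–B2, B1–B3, B3–B4, B2–B5, B2–B6

Every bag has size at most 4, so the width is 4 − 1 = 3 and tw(G) ≤ 3. On the other hand G contains the 4-clique {a, d, f, h}. A clique must lie in a single bag of any decomposition, so no decomposition can have width below 3. Therefore the treewidth is 3.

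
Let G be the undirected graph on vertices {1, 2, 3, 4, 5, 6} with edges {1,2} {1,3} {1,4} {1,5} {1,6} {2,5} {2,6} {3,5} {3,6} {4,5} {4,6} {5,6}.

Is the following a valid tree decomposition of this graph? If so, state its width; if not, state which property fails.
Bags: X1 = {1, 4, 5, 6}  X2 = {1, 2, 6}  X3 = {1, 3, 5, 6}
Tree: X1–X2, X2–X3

A tree decomposition must satisfy three properties: every vertex lies in some bag; for every edge, both endpoints lie together in some bag; and for every vertex, the bags containing it form a connected subtree. Here edge (5,2) lies in no bag, so the decomposition is invalid.

No — edge (5,2) lies in no bag.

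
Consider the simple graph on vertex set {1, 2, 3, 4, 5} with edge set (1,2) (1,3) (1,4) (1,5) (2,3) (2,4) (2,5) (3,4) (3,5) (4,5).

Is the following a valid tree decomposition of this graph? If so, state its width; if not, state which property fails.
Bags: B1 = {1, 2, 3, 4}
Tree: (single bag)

No — vertex 5 appears in no bag.

A tree decomposition must satisfy three properties: every vertex lies in some bag; for every edge, both endpoints lie together in some bag; and for every vertex, the bags containing it form a connected subtree. Here vertex 5 appears in no bag, so the decomposition is invalid.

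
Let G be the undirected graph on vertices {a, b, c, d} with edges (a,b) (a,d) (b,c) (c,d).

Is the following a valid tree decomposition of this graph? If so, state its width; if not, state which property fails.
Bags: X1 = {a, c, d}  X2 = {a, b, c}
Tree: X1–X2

Yes; width 2.

Checking the three conditions: (i) the bags cover all of {a, b, c, d}; (ii) for each edge, some bag contains both endpoints; (iii) the bags containing any fixed vertex form a subtree. All hold, so the decomposition is valid with width 3 − 1 = 2.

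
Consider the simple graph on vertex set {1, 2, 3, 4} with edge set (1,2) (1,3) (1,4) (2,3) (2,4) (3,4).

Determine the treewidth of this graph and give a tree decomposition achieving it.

Treewidth 3.
Bags: B1 = {1, 2, 3, 4}
Tree: (single bag)

A single bag containing all 4 vertices is trivially a valid decomposition of width 3. For the lower bound, the 4 vertices {1, 2, 3, 4} are pairwise adjacent, and any tree decomposition puts a clique entirely inside one bag — forcing width ≥ 3. The upper and lower bounds meet at 3, so that is the treewidth.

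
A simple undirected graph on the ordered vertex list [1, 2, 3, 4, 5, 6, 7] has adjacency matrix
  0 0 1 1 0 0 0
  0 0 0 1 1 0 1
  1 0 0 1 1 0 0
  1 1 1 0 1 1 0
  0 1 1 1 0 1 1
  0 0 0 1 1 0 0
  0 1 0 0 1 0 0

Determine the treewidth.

A width-2 tree decomposition is:
Bags: B1 = {4, 5, 6}  B2 = {2, 4, 5}  B3 = {3, 4, 5}  B4 = {1, 3, 4}  B5 = {2, 5, 7}
Tree: B1–B2, B1–B3, B3–B4, B2–B5
Every bag has size at most 3, so the width is 3 − 1 = 2 and tw(G) ≤ 2. On the other hand G contains the 3-clique {1, 3, 4}. A clique must lie in a single bag of any decomposition, so no decomposition can have width below 2. Hence tw(G) = 2 exactly.

2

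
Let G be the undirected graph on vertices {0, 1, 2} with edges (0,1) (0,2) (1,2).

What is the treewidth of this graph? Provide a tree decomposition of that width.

With just one bag of size 3, the width is 3 − 1 = 2, so tw(G) ≤ 2. Conversely, {0, 1, 2} is a clique of size 3, and the vertices of any clique must share a bag in every tree decomposition; so some bag has ≥ 3 vertices and tw(G) ≥ 2. Therefore the treewidth is 2.

Treewidth 2.
One such decomposition:
Bags: B1 = {0, 1, 2}
Tree: (single bag)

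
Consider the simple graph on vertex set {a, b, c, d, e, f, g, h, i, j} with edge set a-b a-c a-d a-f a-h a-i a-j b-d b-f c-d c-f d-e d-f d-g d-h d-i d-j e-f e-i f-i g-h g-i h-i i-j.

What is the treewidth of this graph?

3

A width-3 tree decomposition is:
Bags: B1 = {a, d, h, i}  B2 = {d, g, h, i}  B3 = {a, d, f, i}  B4 = {a, b, d, f}  B5 = {d, e, f, i}  B6 = {a, c, d, f}  B7 = {a, d, i, j}
Tree: B1–B2, B1–B3, B3–B4, B3–B5, B4–B6, B3–B7
Each bag holds 4 vertices, so the decomposition has width 3, which upper-bounds the treewidth. Conversely, {a, c, d, f} is a clique of size 4, and the vertices of any clique must share a bag in every tree decomposition; so some bag has ≥ 4 vertices and tw(G) ≥ 3. Hence tw(G) = 3 exactly.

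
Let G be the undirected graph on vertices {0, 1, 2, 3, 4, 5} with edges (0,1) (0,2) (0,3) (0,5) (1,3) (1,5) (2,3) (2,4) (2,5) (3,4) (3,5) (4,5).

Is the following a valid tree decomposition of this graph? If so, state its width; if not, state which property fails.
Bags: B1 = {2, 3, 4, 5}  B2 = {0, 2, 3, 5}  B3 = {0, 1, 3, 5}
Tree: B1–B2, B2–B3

Checking the three conditions: (i) the bags cover all of {0, 1, 2, 3, 4, 5}; (ii) for each edge, some bag contains both endpoints; (iii) the bags containing any fixed vertex form a subtree. All hold, so the decomposition is valid with width 4 − 1 = 3.

Yes; width 3.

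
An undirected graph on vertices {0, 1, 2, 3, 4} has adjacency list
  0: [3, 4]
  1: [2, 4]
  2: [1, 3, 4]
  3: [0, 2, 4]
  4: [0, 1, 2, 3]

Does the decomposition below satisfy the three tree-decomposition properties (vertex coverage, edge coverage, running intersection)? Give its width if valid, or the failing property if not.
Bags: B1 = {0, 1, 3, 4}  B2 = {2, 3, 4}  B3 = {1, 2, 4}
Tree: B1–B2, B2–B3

No — bags containing vertex 1 are not connected in the tree.

A tree decomposition must satisfy three properties: every vertex lies in some bag; for every edge, both endpoints lie together in some bag; and for every vertex, the bags containing it form a connected subtree. Here bags containing vertex 1 are not connected in the tree, so the decomposition is invalid.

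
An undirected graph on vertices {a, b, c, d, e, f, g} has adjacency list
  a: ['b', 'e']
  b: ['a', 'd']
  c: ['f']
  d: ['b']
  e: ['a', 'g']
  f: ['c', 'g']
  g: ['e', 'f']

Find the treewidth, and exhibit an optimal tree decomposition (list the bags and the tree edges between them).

The largest bag has 2 vertices, giving width 1; this decomposition certifies tw(G) ≤ 1. Since G has at least one edge (e.g. d–b), it is not an edgeless graph, so tw(G) ≥ 1. Hence tw(G) = 1 exactly.

Treewidth 1.
One optimal decomposition is:
Bags: B1 = {b, d}  B2 = {a, b}  B3 = {a, e}  B4 = {e, g}  B5 = {f, g}  B6 = {c, f}
Tree: B1–B2, B2–B3, B3–B4, B4–B5, B5–B6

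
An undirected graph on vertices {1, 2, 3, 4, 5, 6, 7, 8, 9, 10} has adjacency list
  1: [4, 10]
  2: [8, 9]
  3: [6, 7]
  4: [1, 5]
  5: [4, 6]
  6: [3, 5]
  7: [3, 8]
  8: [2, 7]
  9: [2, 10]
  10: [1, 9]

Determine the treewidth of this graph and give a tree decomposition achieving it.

Treewidth 2.
One such decomposition:
Bags: B1 = {1, 9, 10}  B2 = {1, 4, 9}  B3 = {4, 5, 9}  B4 = {5, 6, 9}  B5 = {3, 6, 9}  B6 = {3, 7, 9}  B7 = {7, 8, 9}  B8 = {2, 8, 9}
Tree: B1–B2, B2–B3, B3–B4, B4–B5, B5–B6, B6–B7, B7–B8

Each bag holds 3 vertices, so the decomposition has width 2, which upper-bounds the treewidth. The edges 9–10–1–4–5–6–3–7–8–2–9 form a cycle, so G is not a tree and its treewidth is at least 2. Combining the bounds, tw(G) = 2.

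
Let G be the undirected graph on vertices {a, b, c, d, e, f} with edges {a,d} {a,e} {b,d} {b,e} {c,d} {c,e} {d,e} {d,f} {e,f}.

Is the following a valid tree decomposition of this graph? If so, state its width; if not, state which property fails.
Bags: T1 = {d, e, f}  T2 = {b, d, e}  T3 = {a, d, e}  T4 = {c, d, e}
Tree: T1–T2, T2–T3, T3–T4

Checking the three conditions: (i) the bags cover all of {a, b, c, d, e, f}; (ii) for each edge, some bag contains both endpoints; (iii) the bags containing any fixed vertex form a subtree. All hold, so the decomposition is valid with width 3 − 1 = 2.

Yes; width 2.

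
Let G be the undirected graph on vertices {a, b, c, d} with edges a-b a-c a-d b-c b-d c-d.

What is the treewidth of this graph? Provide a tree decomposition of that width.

With just one bag of size 4, the width is 4 − 1 = 3, so tw(G) ≤ 3. On the other hand G contains the 4-clique {a, b, c, d}. A clique must lie in a single bag of any decomposition, so no decomposition can have width below 3. The upper and lower bounds meet at 3, so that is the treewidth.

Treewidth 3.
One such decomposition:
Bags: B1 = {a, b, c, d}
Tree: (single bag)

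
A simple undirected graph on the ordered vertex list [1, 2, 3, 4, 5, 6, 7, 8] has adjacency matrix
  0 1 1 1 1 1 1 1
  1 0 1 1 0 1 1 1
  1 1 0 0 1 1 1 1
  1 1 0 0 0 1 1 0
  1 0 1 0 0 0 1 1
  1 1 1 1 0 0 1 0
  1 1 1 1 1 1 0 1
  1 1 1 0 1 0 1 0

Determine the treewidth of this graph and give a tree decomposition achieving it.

Treewidth 4.
One such decomposition:
Bags: B1 = {1, 2, 3, 7, 8}  B2 = {1, 2, 3, 6, 7}  B3 = {1, 3, 5, 7, 8}  B4 = {1, 2, 4, 6, 7}
Tree: B1–B2, B1–B3, B2–B4

Every bag has size at most 5, so the width is 5 − 1 = 4 and tw(G) ≤ 4. On the other hand G contains the 5-clique {1, 2, 3, 7, 8}. A clique must lie in a single bag of any decomposition, so no decomposition can have width below 4. The upper and lower bounds meet at 4, so that is the treewidth.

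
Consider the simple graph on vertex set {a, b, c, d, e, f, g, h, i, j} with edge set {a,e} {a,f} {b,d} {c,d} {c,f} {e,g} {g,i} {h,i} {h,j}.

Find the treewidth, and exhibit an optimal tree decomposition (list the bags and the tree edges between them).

The largest bag has 2 vertices, giving width 1; this decomposition certifies tw(G) ≤ 1. Since G has at least one edge (e.g. b–d), it is not an edgeless graph, so tw(G) ≥ 1. Therefore the treewidth is 1.

Treewidth 1.
One such decomposition:
Bags: B1 = {b, d}  B2 = {c, d}  B3 = {c, f}  B4 = {a, f}  B5 = {a, e}  B6 = {e, g}  B7 = {g, i}  B8 = {h, i}  B9 = {h, j}
Tree: B1–B2, B2–B3, B3–B4, B4–B5, B5–B6, B6–B7, B7–B8, B8–B9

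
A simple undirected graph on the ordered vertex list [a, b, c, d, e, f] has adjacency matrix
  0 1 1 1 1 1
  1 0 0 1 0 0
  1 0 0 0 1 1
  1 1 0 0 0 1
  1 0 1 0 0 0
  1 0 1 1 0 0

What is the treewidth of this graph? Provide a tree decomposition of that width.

Every bag has size at most 3, so the width is 3 − 1 = 2 and tw(G) ≤ 2. On the other hand G contains the 3-clique {a, d, f}. A clique must lie in a single bag of any decomposition, so no decomposition can have width below 2. Hence tw(G) = 2 exactly.

Treewidth 2.
One such decomposition:
Bags: B1 = {a, c, f}  B2 = {a, d, f}  B3 = {a, c, e}  B4 = {a, b, d}
Tree: B1–B2, B1–B3, B2–B4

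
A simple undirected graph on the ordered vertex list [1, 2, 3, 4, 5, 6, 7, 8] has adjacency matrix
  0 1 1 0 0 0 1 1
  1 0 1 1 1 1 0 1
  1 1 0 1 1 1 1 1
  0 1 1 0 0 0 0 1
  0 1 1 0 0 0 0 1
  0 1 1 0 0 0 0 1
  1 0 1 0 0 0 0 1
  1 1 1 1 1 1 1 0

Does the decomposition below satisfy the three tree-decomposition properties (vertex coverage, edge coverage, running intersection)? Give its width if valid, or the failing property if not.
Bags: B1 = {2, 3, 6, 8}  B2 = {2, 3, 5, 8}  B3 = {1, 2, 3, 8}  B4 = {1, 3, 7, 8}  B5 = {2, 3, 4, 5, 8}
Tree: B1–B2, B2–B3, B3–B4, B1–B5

A tree decomposition must satisfy three properties: every vertex lies in some bag; for every edge, both endpoints lie together in some bag; and for every vertex, the bags containing it form a connected subtree. Here bags containing vertex 5 are not connected in the tree, so the decomposition is invalid.

No — bags containing vertex 5 are not connected in the tree.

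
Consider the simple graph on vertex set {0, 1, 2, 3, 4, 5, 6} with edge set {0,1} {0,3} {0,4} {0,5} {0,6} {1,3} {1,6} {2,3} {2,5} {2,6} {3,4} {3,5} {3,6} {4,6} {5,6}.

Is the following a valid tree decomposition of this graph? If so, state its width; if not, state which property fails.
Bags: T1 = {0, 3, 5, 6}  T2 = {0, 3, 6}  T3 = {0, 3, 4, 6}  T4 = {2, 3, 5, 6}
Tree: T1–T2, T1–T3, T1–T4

A tree decomposition must satisfy three properties: every vertex lies in some bag; for every edge, both endpoints lie together in some bag; and for every vertex, the bags containing it form a connected subtree. Here vertex 1 appears in no bag, so the decomposition is invalid.

No — vertex 1 appears in no bag.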